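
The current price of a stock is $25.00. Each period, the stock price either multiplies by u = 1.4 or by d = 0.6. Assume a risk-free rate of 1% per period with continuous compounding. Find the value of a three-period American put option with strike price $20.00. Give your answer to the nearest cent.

Risk-neutral probability p = (e^0.01 − 0.6)/(1.4 − 0.6) = 0.4101/0.8000 = 0.5126
Terminal stock prices: S_uuu = 68.6, S_uud = 29.4, S_udd = 12.6, S_ddd = 5.4
Terminal payoffs (K − S): max(-48.6, 0) = 0, max(-9.4, 0) = 0, max(7.4, 0) = 7.4, max(14.6, 0) = 14.6
Node uu (S = 49): continuation = e^(−0.01)·[0.5126·0.0000 + 0.4874·0.0000] = 0.0000; exercise value = 0.0000 ≤ continuation, so V_uu = 0.0000
Node ud (S = 21): continuation = e^(−0.01)·[0.5126·0.0000 + 0.4874·7.4000] = 3.5711; exercise value = 0.0000 ≤ continuation, so V_ud = 3.5711
Node dd (S = 9): continuation = e^(−0.01)·[0.5126·7.4000 + 0.4874·14.6000] = 10.8010; exercise value = 11.0000 > continuation, so V_dd = 11.0000 (exercise)
Node u (S = 35): continuation = e^(−0.01)·[0.5126·0.0000 + 0.4874·3.5711] = 1.7234; exercise value = 0.0000 ≤ continuation, so V_u = 1.7234
Node d (S = 15): continuation = e^(−0.01)·[0.5126·3.5711 + 0.4874·11.0000] = 7.1207; exercise value = 5.0000 ≤ continuation, so V_d = 7.1207
Node 0 (S = 25): continuation = e^(−0.01)·[0.5126·1.7234 + 0.4874·7.1207] = 4.3109; exercise value = 0.0000 ≤ continuation, so V_0 = 4.3109

$4.31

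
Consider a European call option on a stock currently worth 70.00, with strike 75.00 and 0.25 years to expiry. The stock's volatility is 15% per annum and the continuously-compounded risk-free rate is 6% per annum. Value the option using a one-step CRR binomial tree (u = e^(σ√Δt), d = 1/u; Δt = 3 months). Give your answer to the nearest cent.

0.26

CRR parameters: u = e^(σ√Δt) = e^(0.15·√0.25) = 1.0779, d = 1/u = 0.9277
Per-period rate: rΔt = 0.06·0.25 = 0.015, so R = e^0.015 = 1.0151
Risk-neutral probability p = (e^0.015 − 0.9277)/(1.0779 − 0.9277) = 0.0874/0.1501 = 0.5819
Terminal stock prices: S_u = 75.45, S_d = 64.94
Terminal payoffs (S − K): max(0.4519, 0) = 0.4519, max(-10.06, 0) = 0
Node 0 (S = 70): V_0 = e^(−0.015)·[0.5819·0.4519 + 0.4181·0.0000] = 0.2590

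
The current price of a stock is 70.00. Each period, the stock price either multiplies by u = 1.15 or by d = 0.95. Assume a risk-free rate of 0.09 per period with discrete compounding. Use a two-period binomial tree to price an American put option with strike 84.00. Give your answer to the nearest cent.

14.00

Risk-neutral probability p = (1 + 0.09 − 0.95)/(1.15 − 0.95) = 0.1400/0.2000 = 0.7000
Terminal stock prices: S_uu = 92.57, S_ud = 76.47, S_dd = 63.17
Terminal payoffs (K − S): max(-8.575, 0) = 0, max(7.525, 0) = 7.525, max(20.83, 0) = 20.83
Node u (S = 80.5): continuation = 1/1.09·[0.7000·0.0000 + 0.3000·7.5250] = 2.0711; exercise value = 3.5000 > continuation, so V_u = 3.5000 (exercise)
Node d (S = 66.5): continuation = 1/1.09·[0.7000·7.5250 + 0.3000·20.8250] = 10.5642; exercise value = 17.5000 > continuation, so V_d = 17.5000 (exercise)
Node 0 (S = 70): continuation = 1/1.09·[0.7000·3.5000 + 0.3000·17.5000] = 7.0642; exercise value = 14.0000 > continuation, so V_0 = 14.0000 (exercise)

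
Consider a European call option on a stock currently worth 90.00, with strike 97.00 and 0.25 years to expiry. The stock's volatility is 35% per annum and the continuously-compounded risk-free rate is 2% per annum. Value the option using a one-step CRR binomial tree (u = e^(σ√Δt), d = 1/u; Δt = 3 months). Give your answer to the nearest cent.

CRR parameters: u = e^(σ√Δt) = e^(0.35·√0.25) = 1.1912, d = 1/u = 0.8395
Per-period rate: rΔt = 0.02·0.25 = 0.005, so R = e^0.005 = 1.0050
Risk-neutral probability p = (e^0.005 − 0.8395)/(1.1912 − 0.8395) = 0.1656/0.3518 = 0.4706
Terminal stock prices: S_u = 107.2, S_d = 75.55
Terminal payoffs (S − K): max(10.21, 0) = 10.21, max(-21.45, 0) = 0
Node 0 (S = 90): V_0 = e^(−0.005)·[0.4706·10.2122 + 0.5294·0.0000] = 4.7820

4.78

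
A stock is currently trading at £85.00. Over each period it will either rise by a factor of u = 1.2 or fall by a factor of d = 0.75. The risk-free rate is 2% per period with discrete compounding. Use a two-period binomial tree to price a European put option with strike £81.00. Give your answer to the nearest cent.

£7.18

Risk-neutral probability p = (1 + 0.02 − 0.75)/(1.2 − 0.75) = 0.2700/0.4500 = 0.6000
Terminal stock prices: S_uu = 122.4, S_ud = 76.5, S_dd = 47.81
Terminal payoffs (K − S): max(-41.4, 0) = 0, max(4.5, 0) = 4.5, max(33.19, 0) = 33.19
Node u (S = 102): V_u = 1/1.02·[0.6000·0.0000 + 0.4000·4.5000] = 1.7647
Node d (S = 63.75): V_d = 1/1.02·[0.6000·4.5000 + 0.4000·33.1875] = 15.6618
Node 0 (S = 85): V_0 = 1/1.02·[0.6000·1.7647 + 0.4000·15.6618] = 7.1799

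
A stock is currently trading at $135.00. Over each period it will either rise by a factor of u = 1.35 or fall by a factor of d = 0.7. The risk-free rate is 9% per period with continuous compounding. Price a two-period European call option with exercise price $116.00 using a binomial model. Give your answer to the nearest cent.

$44.56

Risk-neutral probability p = (e^0.09 − 0.7)/(1.35 − 0.7) = 0.3942/0.6500 = 0.6064
Terminal stock prices: S_uu = 246, S_ud = 127.6, S_dd = 66.15
Terminal payoffs (S − K): max(130, 0) = 130, max(11.57, 0) = 11.57, max(-49.85, 0) = 0
Node u (S = 182.2): V_u = e^(−0.09)·[0.6064·130.0375 + 0.3936·11.5750] = 76.2340
Node d (S = 94.5): V_d = e^(−0.09)·[0.6064·11.5750 + 0.3936·0.0000] = 6.4152
Node 0 (S = 135): V_0 = e^(−0.09)·[0.6064·76.2340 + 0.3936·6.4152] = 44.5586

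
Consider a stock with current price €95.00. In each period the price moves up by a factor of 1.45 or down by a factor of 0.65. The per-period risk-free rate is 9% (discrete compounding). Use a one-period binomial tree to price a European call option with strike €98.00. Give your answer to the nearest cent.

Risk-neutral probability p = (1 + 0.09 − 0.65)/(1.45 − 0.65) = 0.4400/0.8000 = 0.5500
Terminal stock prices: S_u = 137.8, S_d = 61.75
Terminal payoffs (S − K): max(39.75, 0) = 39.75, max(-36.25, 0) = 0
Node 0 (S = 95): V_0 = 1/1.09·[0.5500·39.7500 + 0.4500·0.0000] = 20.0573

€20.06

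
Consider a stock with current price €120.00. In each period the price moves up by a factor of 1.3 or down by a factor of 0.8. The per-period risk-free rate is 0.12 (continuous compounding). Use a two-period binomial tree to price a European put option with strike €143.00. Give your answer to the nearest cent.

Risk-neutral probability p = (e^0.12 − 0.8)/(1.3 − 0.8) = 0.3275/0.5000 = 0.6550
Terminal stock prices: S_uu = 202.8, S_ud = 124.8, S_dd = 76.8
Terminal payoffs (K − S): max(-59.8, 0) = 0, max(18.2, 0) = 18.2, max(66.2, 0) = 66.2
Node u (S = 156): V_u = e^(−0.12)·[0.6550·0.0000 + 0.3450·18.2000] = 5.5691
Node d (S = 96): V_d = e^(−0.12)·[0.6550·18.2000 + 0.3450·66.2000] = 30.8296
Node 0 (S = 120): V_0 = e^(−0.12)·[0.6550·5.5691 + 0.3450·30.8296] = 12.6689

€12.67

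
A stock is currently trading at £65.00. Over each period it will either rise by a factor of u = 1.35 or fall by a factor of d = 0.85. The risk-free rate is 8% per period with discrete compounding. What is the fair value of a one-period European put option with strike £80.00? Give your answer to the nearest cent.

Risk-neutral probability p = (1 + 0.08 − 0.85)/(1.35 − 0.85) = 0.2300/0.5000 = 0.4600
Terminal stock prices: S_u = 87.75, S_d = 55.25
Terminal payoffs (K − S): max(-7.75, 0) = 0, max(24.75, 0) = 24.75
Node 0 (S = 65): V_0 = 1/1.08·[0.4600·0.0000 + 0.5400·24.7500] = 12.3750

£12.37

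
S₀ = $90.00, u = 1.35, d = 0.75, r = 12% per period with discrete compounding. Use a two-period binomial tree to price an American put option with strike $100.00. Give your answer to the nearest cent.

Risk-neutral probability p = (1 + 0.12 − 0.75)/(1.35 − 0.75) = 0.3700/0.6000 = 0.6167
Terminal stock prices: S_uu = 164, S_ud = 91.13, S_dd = 50.62
Terminal payoffs (K − S): max(-64.03, 0) = 0, max(8.875, 0) = 8.875, max(49.38, 0) = 49.38
Node u (S = 121.5): continuation = 1/1.12·[0.6167·0.0000 + 0.3833·8.8750] = 3.0376; exercise value = 0.0000 ≤ continuation, so V_u = 3.0376
Node d (S = 67.5): continuation = 1/1.12·[0.6167·8.8750 + 0.3833·49.3750] = 21.7857; exercise value = 32.5000 > continuation, so V_d = 32.5000 (exercise)
Node 0 (S = 90): continuation = 1/1.12·[0.6167·3.0376 + 0.3833·32.5000] = 12.7960; exercise value = 10.0000 ≤ continuation, so V_0 = 12.7960

$12.80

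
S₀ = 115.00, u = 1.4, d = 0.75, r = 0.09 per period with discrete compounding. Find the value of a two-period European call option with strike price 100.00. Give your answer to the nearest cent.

Risk-neutral probability p = (1 + 0.09 − 0.75)/(1.4 − 0.75) = 0.3400/0.6500 = 0.5231
Terminal stock prices: S_uu = 225.4, S_ud = 120.8, S_dd = 64.69
Terminal payoffs (S − K): max(125.4, 0) = 125.4, max(20.75, 0) = 20.75, max(-35.31, 0) = 0
Node u (S = 161): V_u = 1/1.09·[0.5231·125.4000 + 0.4769·20.7500] = 69.2569
Node d (S = 86.25): V_d = 1/1.09·[0.5231·20.7500 + 0.4769·0.0000] = 9.9577
Node 0 (S = 115): V_0 = 1/1.09·[0.5231·69.2569 + 0.4769·9.9577] = 37.5924

37.59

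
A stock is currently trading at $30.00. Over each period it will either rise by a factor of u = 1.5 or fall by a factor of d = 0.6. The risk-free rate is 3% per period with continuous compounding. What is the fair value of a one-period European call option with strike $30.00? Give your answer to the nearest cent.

Risk-neutral probability p = (e^0.03 − 0.6)/(1.5 − 0.6) = 0.4305/0.9000 = 0.4783
Terminal stock prices: S_u = 45, S_d = 18
Terminal payoffs (S − K): max(15, 0) = 15, max(-12, 0) = 0
Node 0 (S = 30): V_0 = e^(−0.03)·[0.4783·15.0000 + 0.5217·0.0000] = 6.9622

$6.96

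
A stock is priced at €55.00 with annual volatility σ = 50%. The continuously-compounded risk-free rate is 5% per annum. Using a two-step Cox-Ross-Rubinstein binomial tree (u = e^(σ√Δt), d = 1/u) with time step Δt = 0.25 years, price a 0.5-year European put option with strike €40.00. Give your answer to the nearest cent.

€1.87

CRR parameters: u = e^(σ√Δt) = e^(0.5·√0.25) = 1.2840, d = 1/u = 0.7788
Per-period rate: rΔt = 0.05·0.25 = 0.0125, so R = e^0.0125 = 1.0126
Risk-neutral probability p = (e^0.0125 − 0.7788)/(1.2840 − 0.7788) = 0.2338/0.5052 = 0.4627
Terminal stock prices: S_uu = 90.68, S_ud = 55, S_dd = 33.36
Terminal payoffs (K − S): max(-50.68, 0) = 0, max(-15, 0) = 0, max(6.641, 0) = 6.641
Node u (S = 70.62): V_u = e^(−0.0125)·[0.4627·0.0000 + 0.5373·0.0000] = 0.0000
Node d (S = 42.83): V_d = e^(−0.0125)·[0.4627·0.0000 + 0.5373·6.6408] = 3.5237
Node 0 (S = 55): V_0 = e^(−0.0125)·[0.4627·0.0000 + 0.5373·3.5237] = 1.8697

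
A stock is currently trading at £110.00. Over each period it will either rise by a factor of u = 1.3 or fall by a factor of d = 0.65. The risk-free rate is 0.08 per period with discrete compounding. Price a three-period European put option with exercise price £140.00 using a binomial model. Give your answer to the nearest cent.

£24.50

Risk-neutral probability p = (1 + 0.08 − 0.65)/(1.3 − 0.65) = 0.4300/0.6500 = 0.6615
Terminal stock prices: S_uuu = 241.7, S_uud = 120.8, S_udd = 60.42, S_ddd = 30.21
Terminal payoffs (K − S): max(-101.7, 0) = 0, max(19.16, 0) = 19.16, max(79.58, 0) = 79.58, max(109.8, 0) = 109.8
Node uu (S = 185.9): V_uu = 1/1.08·[0.6615·0.0000 + 0.3385·19.1650] = 6.0061
Node ud (S = 92.95): V_ud = 1/1.08·[0.6615·19.1650 + 0.3385·79.5825] = 36.6796
Node dd (S = 46.48): V_dd = 1/1.08·[0.6615·79.5825 + 0.3385·109.7912] = 83.1546
Node u (S = 143): V_u = 1/1.08·[0.6615·6.0061 + 0.3385·36.6796] = 15.1740
Node d (S = 71.5): V_d = 1/1.08·[0.6615·36.6796 + 0.3385·83.1546] = 48.5274
Node 0 (S = 110): V_0 = 1/1.08·[0.6615·15.1740 + 0.3385·48.5274] = 24.5026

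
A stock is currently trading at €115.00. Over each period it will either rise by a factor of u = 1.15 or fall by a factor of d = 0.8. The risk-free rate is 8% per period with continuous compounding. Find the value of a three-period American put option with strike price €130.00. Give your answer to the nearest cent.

€15.00

Risk-neutral probability p = (e^0.08 − 0.8)/(1.15 − 0.8) = 0.2833/0.3500 = 0.8094
Terminal stock prices: S_uuu = 174.9, S_uud = 121.7, S_udd = 84.64, S_ddd = 58.88
Terminal payoffs (K − S): max(-44.9, 0) = 0, max(8.33, 0) = 8.33, max(45.36, 0) = 45.36, max(71.12, 0) = 71.12
Node uu (S = 152.1): continuation = e^(−0.08)·[0.8094·0.0000 + 0.1906·8.3300] = 1.4657; exercise value = 0.0000 ≤ continuation, so V_uu = 1.4657
Node ud (S = 105.8): continuation = e^(−0.08)·[0.8094·8.3300 + 0.1906·45.3600] = 14.2051; exercise value = 24.2000 > continuation, so V_ud = 24.2000 (exercise)
Node dd (S = 73.6): continuation = e^(−0.08)·[0.8094·45.3600 + 0.1906·71.1200] = 46.4051; exercise value = 56.4000 > continuation, so V_dd = 56.4000 (exercise)
Node u (S = 132.2): continuation = e^(−0.08)·[0.8094·1.4657 + 0.1906·24.2000] = 5.3532; exercise value = 0.0000 ≤ continuation, so V_u = 5.3532
Node d (S = 92): continuation = e^(−0.08)·[0.8094·24.2000 + 0.1906·56.4000] = 28.0051; exercise value = 38.0000 > continuation, so V_d = 38.0000 (exercise)
Node 0 (S = 115): continuation = e^(−0.08)·[0.8094·5.3532 + 0.1906·38.0000] = 10.6859; exercise value = 15.0000 > continuation, so V_0 = 15.0000 (exercise)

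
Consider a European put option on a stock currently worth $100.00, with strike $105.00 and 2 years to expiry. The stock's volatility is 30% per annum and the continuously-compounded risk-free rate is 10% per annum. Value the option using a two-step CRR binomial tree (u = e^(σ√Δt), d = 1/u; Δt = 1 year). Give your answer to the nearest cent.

$8.59

CRR parameters: u = e^(σ√Δt) = e^(0.3·√1) = 1.3499, d = 1/u = 0.7408
Per-period rate: rΔt = 0.1·1 = 0.1, so R = e^0.1 = 1.1052
Risk-neutral probability p = (e^0.1 − 0.7408)/(1.3499 − 0.7408) = 0.3644/0.6090 = 0.5982
Terminal stock prices: S_uu = 182.2, S_ud = 100, S_dd = 54.88
Terminal payoffs (K − S): max(-77.21, 0) = 0, max(5, 0) = 5, max(50.12, 0) = 50.12
Node u (S = 135): V_u = e^(−0.1)·[0.5982·0.0000 + 0.4018·5.0000] = 1.8176
Node d (S = 74.08): V_d = e^(−0.1)·[0.5982·5.0000 + 0.4018·50.1188] = 20.9261
Node 0 (S = 100): V_0 = e^(−0.1)·[0.5982·1.8176 + 0.4018·20.9261] = 8.5911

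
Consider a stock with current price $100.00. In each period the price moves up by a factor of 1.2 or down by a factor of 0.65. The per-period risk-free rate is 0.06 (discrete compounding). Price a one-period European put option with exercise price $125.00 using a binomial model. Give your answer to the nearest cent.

Risk-neutral probability p = (1 + 0.06 − 0.65)/(1.2 − 0.65) = 0.4100/0.5500 = 0.7455
Terminal stock prices: S_u = 120, S_d = 65
Terminal payoffs (K − S): max(5, 0) = 5, max(60, 0) = 60
Node 0 (S = 100): V_0 = 1/1.06·[0.7455·5.0000 + 0.2545·60.0000] = 17.9245

$17.92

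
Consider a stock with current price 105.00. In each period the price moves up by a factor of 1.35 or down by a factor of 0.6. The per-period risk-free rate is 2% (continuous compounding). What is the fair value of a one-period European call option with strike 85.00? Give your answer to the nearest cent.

Risk-neutral probability p = (e^0.02 − 0.6)/(1.35 − 0.6) = 0.4202/0.7500 = 0.5603
Terminal stock prices: S_u = 141.8, S_d = 63
Terminal payoffs (S − K): max(56.75, 0) = 56.75, max(-22, 0) = 0
Node 0 (S = 105): V_0 = e^(−0.02)·[0.5603·56.7500 + 0.4397·0.0000] = 31.1656

31.17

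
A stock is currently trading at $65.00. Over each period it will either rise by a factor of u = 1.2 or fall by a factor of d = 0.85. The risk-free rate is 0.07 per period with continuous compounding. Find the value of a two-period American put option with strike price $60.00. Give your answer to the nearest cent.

Risk-neutral probability p = (e^0.07 − 0.85)/(1.2 − 0.85) = 0.2225/0.3500 = 0.6357
Terminal stock prices: S_uu = 93.6, S_ud = 66.3, S_dd = 46.96
Terminal payoffs (K − S): max(-33.6, 0) = 0, max(-6.3, 0) = 0, max(13.04, 0) = 13.04
Node u (S = 78): continuation = e^(−0.07)·[0.6357·0.0000 + 0.3643·0.0000] = 0.0000; exercise value = 0.0000 ≤ continuation, so V_u = 0.0000
Node d (S = 55.25): continuation = e^(−0.07)·[0.6357·0.0000 + 0.3643·13.0375] = 4.4280; exercise value = 4.7500 > continuation, so V_d = 4.7500 (exercise)
Node 0 (S = 65): continuation = e^(−0.07)·[0.6357·0.0000 + 0.3643·4.7500] = 1.6133; exercise value = 0.0000 ≤ continuation, so V_0 = 1.6133

$1.61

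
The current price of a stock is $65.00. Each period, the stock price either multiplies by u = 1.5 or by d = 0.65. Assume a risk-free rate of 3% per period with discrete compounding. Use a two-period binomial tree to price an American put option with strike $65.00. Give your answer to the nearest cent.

Risk-neutral probability p = (1 + 0.03 − 0.65)/(1.5 − 0.65) = 0.3800/0.8500 = 0.4471
Terminal stock prices: S_uu = 146.2, S_ud = 63.38, S_dd = 27.46
Terminal payoffs (K − S): max(-81.25, 0) = 0, max(1.625, 0) = 1.625, max(37.54, 0) = 37.54
Node u (S = 97.5): continuation = 1/1.03·[0.4471·0.0000 + 0.5529·1.6250] = 0.8724; exercise value = 0.0000 ≤ continuation, so V_u = 0.8724
Node d (S = 42.25): continuation = 1/1.03·[0.4471·1.6250 + 0.5529·37.5375] = 20.8568; exercise value = 22.7500 > continuation, so V_d = 22.7500 (exercise)
Node 0 (S = 65): continuation = 1/1.03·[0.4471·0.8724 + 0.5529·22.7500] = 12.5917; exercise value = 0.0000 ≤ continuation, so V_0 = 12.5917

$12.59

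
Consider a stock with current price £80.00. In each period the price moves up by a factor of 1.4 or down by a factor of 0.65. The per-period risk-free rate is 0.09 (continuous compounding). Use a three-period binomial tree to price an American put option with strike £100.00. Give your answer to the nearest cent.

Risk-neutral probability p = (e^0.09 − 0.65)/(1.4 − 0.65) = 0.4442/0.7500 = 0.5922
Terminal stock prices: S_uuu = 219.5, S_uud = 101.9, S_udd = 47.32, S_ddd = 21.97
Terminal payoffs (K − S): max(-119.5, 0) = 0, max(-1.92, 0) = 0, max(52.68, 0) = 52.68, max(78.03, 0) = 78.03
Node uu (S = 156.8): continuation = e^(−0.09)·[0.5922·0.0000 + 0.4078·0.0000] = 0.0000; exercise value = 0.0000 ≤ continuation, so V_uu = 0.0000
Node ud (S = 72.8): continuation = e^(−0.09)·[0.5922·0.0000 + 0.4078·52.6800] = 19.6323; exercise value = 27.2000 > continuation, so V_ud = 27.2000 (exercise)
Node dd (S = 33.8): continuation = e^(−0.09)·[0.5922·52.6800 + 0.4078·78.0300] = 57.5931; exercise value = 66.2000 > continuation, so V_dd = 66.2000 (exercise)
Node u (S = 112): continuation = e^(−0.09)·[0.5922·0.0000 + 0.4078·27.2000] = 10.1367; exercise value = 0.0000 ≤ continuation, so V_u = 10.1367
Node d (S = 52): continuation = e^(−0.09)·[0.5922·27.2000 + 0.4078·66.2000] = 39.3931; exercise value = 48.0000 > continuation, so V_d = 48.0000 (exercise)
Node 0 (S = 80): continuation = e^(−0.09)·[0.5922·10.1367 + 0.4078·48.0000] = 23.3748; exercise value = 20.0000 ≤ continuation, so V_0 = 23.3748

£23.37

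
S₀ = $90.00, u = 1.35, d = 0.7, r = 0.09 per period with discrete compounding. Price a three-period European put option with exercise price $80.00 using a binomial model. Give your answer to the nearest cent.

$6.98

Risk-neutral probability p = (1 + 0.09 − 0.7)/(1.35 − 0.7) = 0.3900/0.6500 = 0.6000
Terminal stock prices: S_uuu = 221.4, S_uud = 114.8, S_udd = 59.53, S_ddd = 30.87
Terminal payoffs (K − S): max(-141.4, 0) = 0, max(-34.82, 0) = 0, max(20.47, 0) = 20.47, max(49.13, 0) = 49.13
Node uu (S = 164): V_uu = 1/1.09·[0.6000·0.0000 + 0.4000·0.0000] = 0.0000
Node ud (S = 85.05): V_ud = 1/1.09·[0.6000·0.0000 + 0.4000·20.4650] = 7.5101
Node dd (S = 44.1): V_dd = 1/1.09·[0.6000·20.4650 + 0.4000·49.1300] = 29.2945
Node u (S = 121.5): V_u = 1/1.09·[0.6000·0.0000 + 0.4000·7.5101] = 2.7560
Node d (S = 63): V_d = 1/1.09·[0.6000·7.5101 + 0.4000·29.2945] = 14.8843
Node 0 (S = 90): V_0 = 1/1.09·[0.6000·2.7560 + 0.4000·14.8843] = 6.9792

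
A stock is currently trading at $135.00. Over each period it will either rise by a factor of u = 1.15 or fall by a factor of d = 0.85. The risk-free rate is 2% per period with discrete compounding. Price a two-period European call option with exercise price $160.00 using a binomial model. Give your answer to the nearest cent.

Risk-neutral probability p = (1 + 0.02 − 0.85)/(1.15 − 0.85) = 0.1700/0.3000 = 0.5667
Terminal stock prices: S_uu = 178.5, S_ud = 132, S_dd = 97.54
Terminal payoffs (S − K): max(18.54, 0) = 18.54, max(-28.04, 0) = 0, max(-62.46, 0) = 0
Node u (S = 155.2): V_u = 1/1.02·[0.5667·18.5375 + 0.4333·0.0000] = 10.2986
Node d (S = 114.8): V_d = 1/1.02·[0.5667·0.0000 + 0.4333·0.0000] = 0.0000
Node 0 (S = 135): V_0 = 1/1.02·[0.5667·10.2986 + 0.4333·0.0000] = 5.7215

$5.72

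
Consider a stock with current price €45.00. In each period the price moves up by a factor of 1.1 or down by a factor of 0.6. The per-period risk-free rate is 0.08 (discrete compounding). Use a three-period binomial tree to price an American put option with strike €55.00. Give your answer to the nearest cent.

Risk-neutral probability p = (1 + 0.08 − 0.6)/(1.1 − 0.6) = 0.4800/0.5000 = 0.9600
Terminal stock prices: S_uuu = 59.9, S_uud = 32.67, S_udd = 17.82, S_ddd = 9.72
Terminal payoffs (K − S): max(-4.895, 0) = 0, max(22.33, 0) = 22.33, max(37.18, 0) = 37.18, max(45.28, 0) = 45.28
Node uu (S = 54.45): continuation = 1/1.08·[0.9600·0.0000 + 0.0400·22.3300] = 0.8270; exercise value = 0.5500 ≤ continuation, so V_uu = 0.8270
Node ud (S = 29.7): continuation = 1/1.08·[0.9600·22.3300 + 0.0400·37.1800] = 21.2259; exercise value = 25.3000 > continuation, so V_ud = 25.3000 (exercise)
Node dd (S = 16.2): continuation = 1/1.08·[0.9600·37.1800 + 0.0400·45.2800] = 34.7259; exercise value = 38.8000 > continuation, so V_dd = 38.8000 (exercise)
Node u (S = 49.5): continuation = 1/1.08·[0.9600·0.8270 + 0.0400·25.3000] = 1.6722; exercise value = 5.5000 > continuation, so V_u = 5.5000 (exercise)
Node d (S = 27): continuation = 1/1.08·[0.9600·25.3000 + 0.0400·38.8000] = 23.9259; exercise value = 28.0000 > continuation, so V_d = 28.0000 (exercise)
Node 0 (S = 45): continuation = 1/1.08·[0.9600·5.5000 + 0.0400·28.0000] = 5.9259; exercise value = 10.0000 > continuation, so V_0 = 10.0000 (exercise)

€10.00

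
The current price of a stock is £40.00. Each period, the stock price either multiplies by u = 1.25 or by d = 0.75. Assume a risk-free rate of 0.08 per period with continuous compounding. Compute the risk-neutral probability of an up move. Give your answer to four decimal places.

Risk-neutral probability p = (e^0.08 − 0.75)/(1.25 − 0.75) = 0.3333/0.5000 = 0.6666

p = 0.6666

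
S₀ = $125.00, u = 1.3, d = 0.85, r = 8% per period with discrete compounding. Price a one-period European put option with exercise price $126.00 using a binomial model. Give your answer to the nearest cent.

Risk-neutral probability p = (1 + 0.08 − 0.85)/(1.3 − 0.85) = 0.2300/0.4500 = 0.5111
Terminal stock prices: S_u = 162.5, S_d = 106.2
Terminal payoffs (K − S): max(-36.5, 0) = 0, max(19.75, 0) = 19.75
Node 0 (S = 125): V_0 = 1/1.08·[0.5111·0.0000 + 0.4889·19.7500] = 8.9403

$8.94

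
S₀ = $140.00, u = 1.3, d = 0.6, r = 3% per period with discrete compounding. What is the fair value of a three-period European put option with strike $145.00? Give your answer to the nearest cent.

Risk-neutral probability p = (1 + 0.03 − 0.6)/(1.3 − 0.6) = 0.4300/0.7000 = 0.6143
Terminal stock prices: S_uuu = 307.6, S_uud = 142, S_udd = 65.52, S_ddd = 30.24
Terminal payoffs (K − S): max(-162.6, 0) = 0, max(3.04, 0) = 3.04, max(79.48, 0) = 79.48, max(114.8, 0) = 114.8
Node uu (S = 236.6): V_uu = 1/1.03·[0.6143·0.0000 + 0.3857·3.0400] = 1.1384
Node ud (S = 109.2): V_ud = 1/1.03·[0.6143·3.0400 + 0.3857·79.4800] = 31.5767
Node dd (S = 50.4): V_dd = 1/1.03·[0.6143·79.4800 + 0.3857·114.7600] = 90.3767
Node u (S = 182): V_u = 1/1.03·[0.6143·1.1384 + 0.3857·31.5767] = 12.5038
Node d (S = 84): V_d = 1/1.03·[0.6143·31.5767 + 0.3857·90.3767] = 52.6764
Node 0 (S = 140): V_0 = 1/1.03·[0.6143·12.5038 + 0.3857·52.6764] = 27.1834

$27.18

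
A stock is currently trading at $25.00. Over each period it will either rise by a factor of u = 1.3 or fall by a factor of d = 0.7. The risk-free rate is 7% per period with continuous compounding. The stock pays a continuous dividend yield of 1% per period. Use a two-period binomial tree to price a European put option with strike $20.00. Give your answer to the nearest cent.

Per-period risk-free factor R = e^0.07 = 1.0725; dividend-adjusted growth = e^(0.07−0.01) = 1.0618.
Risk-neutral probability p = (1.0618 − 0.7)/(1.3 − 0.7) = 0.3618/0.6000 = 0.6031
Terminal stock prices: S_uu = 42.25, S_ud = 22.75, S_dd = 12.25
Terminal payoffs (K − S): max(-22.25, 0) = 0, max(-2.75, 0) = 0, max(7.75, 0) = 7.75
Node u (S = 32.5): V_u = e^(−0.07)·[0.6031·0.0000 + 0.3969·0.0000] = 0.0000
Node d (S = 17.5): V_d = e^(−0.07)·[0.6031·0.0000 + 0.3969·7.7500] = 2.8683
Node 0 (S = 25): V_0 = e^(−0.07)·[0.6031·0.0000 + 0.3969·2.8683] = 1.0616

$1.06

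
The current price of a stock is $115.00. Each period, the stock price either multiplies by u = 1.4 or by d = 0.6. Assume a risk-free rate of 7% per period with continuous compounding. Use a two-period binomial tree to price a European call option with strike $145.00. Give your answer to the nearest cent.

$24.38

Risk-neutral probability p = (e^0.07 − 0.6)/(1.4 − 0.6) = 0.4725/0.8000 = 0.5906
Terminal stock prices: S_uu = 225.4, S_ud = 96.6, S_dd = 41.4
Terminal payoffs (S − K): max(80.4, 0) = 80.4, max(-48.4, 0) = 0, max(-103.6, 0) = 0
Node u (S = 161): V_u = e^(−0.07)·[0.5906·80.4000 + 0.4094·0.0000] = 44.2767
Node d (S = 69): V_d = e^(−0.07)·[0.5906·0.0000 + 0.4094·0.0000] = 0.0000
Node 0 (S = 115): V_0 = e^(−0.07)·[0.5906·44.2767 + 0.4094·0.0000] = 24.3834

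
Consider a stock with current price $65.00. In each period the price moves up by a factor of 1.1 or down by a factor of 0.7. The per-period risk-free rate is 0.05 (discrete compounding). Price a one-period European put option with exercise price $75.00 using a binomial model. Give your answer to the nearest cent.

Risk-neutral probability p = (1 + 0.05 − 0.7)/(1.1 − 0.7) = 0.3500/0.4000 = 0.8750
Terminal stock prices: S_u = 71.5, S_d = 45.5
Terminal payoffs (K − S): max(3.5, 0) = 3.5, max(29.5, 0) = 29.5
Node 0 (S = 65): V_0 = 1/1.05·[0.8750·3.5000 + 0.1250·29.5000] = 6.4286

$6.43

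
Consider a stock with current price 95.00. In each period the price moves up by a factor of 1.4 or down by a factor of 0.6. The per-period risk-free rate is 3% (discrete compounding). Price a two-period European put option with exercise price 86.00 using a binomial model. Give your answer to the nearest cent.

Risk-neutral probability p = (1 + 0.03 − 0.6)/(1.4 − 0.6) = 0.4300/0.8000 = 0.5375
Terminal stock prices: S_uu = 186.2, S_ud = 79.8, S_dd = 34.2
Terminal payoffs (K − S): max(-100.2, 0) = 0, max(6.2, 0) = 6.2, max(51.8, 0) = 51.8
Node u (S = 133): V_u = 1/1.03·[0.5375·0.0000 + 0.4625·6.2000] = 2.7840
Node d (S = 57): V_d = 1/1.03·[0.5375·6.2000 + 0.4625·51.8000] = 26.4951
Node 0 (S = 95): V_0 = 1/1.03·[0.5375·2.7840 + 0.4625·26.4951] = 13.3499

13.35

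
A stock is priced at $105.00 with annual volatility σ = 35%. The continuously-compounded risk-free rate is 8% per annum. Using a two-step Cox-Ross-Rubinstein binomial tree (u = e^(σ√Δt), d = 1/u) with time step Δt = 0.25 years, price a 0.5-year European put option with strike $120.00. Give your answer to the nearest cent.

$17.65

CRR parameters: u = e^(σ√Δt) = e^(0.35·√0.25) = 1.1912, d = 1/u = 0.8395
Per-period rate: rΔt = 0.08·0.25 = 0.02, so R = e^0.02 = 1.0202
Risk-neutral probability p = (e^0.02 − 0.8395)/(1.1912 − 0.8395) = 0.1807/0.3518 = 0.5138
Terminal stock prices: S_uu = 149, S_ud = 105, S_dd = 73.99
Terminal payoffs (K − S): max(-29, 0) = 0, max(15, 0) = 15, max(46.01, 0) = 46.01
Node u (S = 125.1): V_u = e^(−0.02)·[0.5138·0.0000 + 0.4862·15.0000] = 7.1488
Node d (S = 88.14): V_d = e^(−0.02)·[0.5138·15.0000 + 0.4862·46.0078] = 29.4809
Node 0 (S = 105): V_0 = e^(−0.02)·[0.5138·7.1488 + 0.4862·29.4809] = 17.6504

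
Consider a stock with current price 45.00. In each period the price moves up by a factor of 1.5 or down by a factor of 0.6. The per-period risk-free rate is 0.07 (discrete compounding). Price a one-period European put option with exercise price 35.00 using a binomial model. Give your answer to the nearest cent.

3.57

Risk-neutral probability p = (1 + 0.07 − 0.6)/(1.5 − 0.6) = 0.4700/0.9000 = 0.5222
Terminal stock prices: S_u = 67.5, S_d = 27
Terminal payoffs (K − S): max(-32.5, 0) = 0, max(8, 0) = 8
Node 0 (S = 45): V_0 = 1/1.07·[0.5222·0.0000 + 0.4778·8.0000] = 3.5722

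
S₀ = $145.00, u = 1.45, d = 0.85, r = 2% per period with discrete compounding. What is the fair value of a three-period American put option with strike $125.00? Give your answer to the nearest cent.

Risk-neutral probability p = (1 + 0.02 − 0.85)/(1.45 − 0.85) = 0.1700/0.6000 = 0.2833
Terminal stock prices: S_uuu = 442.1, S_uud = 259.1, S_udd = 151.9, S_ddd = 89.05
Terminal payoffs (K − S): max(-317.1, 0) = 0, max(-134.1, 0) = 0, max(-26.91, 0) = 0, max(35.95, 0) = 35.95
Node uu (S = 304.9): continuation = 1/1.02·[0.2833·0.0000 + 0.7167·0.0000] = 0.0000; exercise value = 0.0000 ≤ continuation, so V_uu = 0.0000
Node ud (S = 178.7): continuation = 1/1.02·[0.2833·0.0000 + 0.7167·0.0000] = 0.0000; exercise value = 0.0000 ≤ continuation, so V_ud = 0.0000
Node dd (S = 104.8): continuation = 1/1.02·[0.2833·0.0000 + 0.7167·35.9519] = 25.2603; exercise value = 20.2375 ≤ continuation, so V_dd = 25.2603
Node u (S = 210.2): continuation = 1/1.02·[0.2833·0.0000 + 0.7167·0.0000] = 0.0000; exercise value = 0.0000 ≤ continuation, so V_u = 0.0000
Node d (S = 123.2): continuation = 1/1.02·[0.2833·0.0000 + 0.7167·25.2603] = 17.7483; exercise value = 1.7500 ≤ continuation, so V_d = 17.7483
Node 0 (S = 145): continuation = 1/1.02·[0.2833·0.0000 + 0.7167·17.7483] = 12.4702; exercise value = 0.0000 ≤ continuation, so V_0 = 12.4702

$12.47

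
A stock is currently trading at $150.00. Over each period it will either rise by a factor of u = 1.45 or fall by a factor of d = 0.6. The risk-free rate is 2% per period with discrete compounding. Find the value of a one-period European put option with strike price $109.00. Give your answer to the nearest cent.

$9.42

Risk-neutral probability p = (1 + 0.02 − 0.6)/(1.45 − 0.6) = 0.4200/0.8500 = 0.4941
Terminal stock prices: S_u = 217.5, S_d = 90
Terminal payoffs (K − S): max(-108.5, 0) = 0, max(19, 0) = 19
Node 0 (S = 150): V_0 = 1/1.02·[0.4941·0.0000 + 0.5059·19.0000] = 9.4233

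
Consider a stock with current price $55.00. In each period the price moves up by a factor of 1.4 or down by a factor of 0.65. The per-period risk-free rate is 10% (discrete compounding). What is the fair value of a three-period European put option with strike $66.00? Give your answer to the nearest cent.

$9.69

Risk-neutral probability p = (1 + 0.1 − 0.65)/(1.4 − 0.65) = 0.4500/0.7500 = 0.6000
Terminal stock prices: S_uuu = 150.9, S_uud = 70.07, S_udd = 32.53, S_ddd = 15.1
Terminal payoffs (K − S): max(-84.92, 0) = 0, max(-4.07, 0) = 0, max(33.47, 0) = 33.47, max(50.9, 0) = 50.9
Node uu (S = 107.8): V_uu = 1/1.1·[0.6000·0.0000 + 0.4000·0.0000] = 0.0000
Node ud (S = 50.05): V_ud = 1/1.1·[0.6000·0.0000 + 0.4000·33.4675] = 12.1700
Node dd (S = 23.24): V_dd = 1/1.1·[0.6000·33.4675 + 0.4000·50.8956] = 36.7625
Node u (S = 77): V_u = 1/1.1·[0.6000·0.0000 + 0.4000·12.1700] = 4.4255
Node d (S = 35.75): V_d = 1/1.1·[0.6000·12.1700 + 0.4000·36.7625] = 20.0064
Node 0 (S = 55): V_0 = 1/1.1·[0.6000·4.4255 + 0.4000·20.0064] = 9.6889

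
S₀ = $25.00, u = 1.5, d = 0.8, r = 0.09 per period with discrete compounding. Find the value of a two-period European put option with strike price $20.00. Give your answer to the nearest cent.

Risk-neutral probability p = (1 + 0.09 − 0.8)/(1.5 − 0.8) = 0.2900/0.7000 = 0.4143
Terminal stock prices: S_uu = 56.25, S_ud = 30, S_dd = 16
Terminal payoffs (K − S): max(-36.25, 0) = 0, max(-10, 0) = 0, max(4, 0) = 4
Node u (S = 37.5): V_u = 1/1.09·[0.4143·0.0000 + 0.5857·0.0000] = 0.0000
Node d (S = 20): V_d = 1/1.09·[0.4143·0.0000 + 0.5857·4.0000] = 2.1494
Node 0 (S = 25): V_0 = 1/1.09·[0.4143·0.0000 + 0.5857·2.1494] = 1.1550

$1.15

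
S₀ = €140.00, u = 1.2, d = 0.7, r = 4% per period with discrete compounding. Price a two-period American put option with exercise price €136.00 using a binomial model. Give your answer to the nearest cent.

€15.39

Risk-neutral probability p = (1 + 0.04 − 0.7)/(1.2 − 0.7) = 0.3400/0.5000 = 0.6800
Terminal stock prices: S_uu = 201.6, S_ud = 117.6, S_dd = 68.6
Terminal payoffs (K − S): max(-65.6, 0) = 0, max(18.4, 0) = 18.4, max(67.4, 0) = 67.4
Node u (S = 168): continuation = 1/1.04·[0.6800·0.0000 + 0.3200·18.4000] = 5.6615; exercise value = 0.0000 ≤ continuation, so V_u = 5.6615
Node d (S = 98): continuation = 1/1.04·[0.6800·18.4000 + 0.3200·67.4000] = 32.7692; exercise value = 38.0000 > continuation, so V_d = 38.0000 (exercise)
Node 0 (S = 140): continuation = 1/1.04·[0.6800·5.6615 + 0.3200·38.0000] = 15.3941; exercise value = 0.0000 ≤ continuation, so V_0 = 15.3941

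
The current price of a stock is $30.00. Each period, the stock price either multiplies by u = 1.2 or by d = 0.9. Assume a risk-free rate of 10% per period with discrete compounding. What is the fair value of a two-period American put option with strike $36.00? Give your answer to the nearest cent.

Risk-neutral probability p = (1 + 0.1 − 0.9)/(1.2 − 0.9) = 0.2000/0.3000 = 0.6667
Terminal stock prices: S_uu = 43.2, S_ud = 32.4, S_dd = 24.3
Terminal payoffs (K − S): max(-7.2, 0) = 0, max(3.6, 0) = 3.6, max(11.7, 0) = 11.7
Node u (S = 36): continuation = 1/1.1·[0.6667·0.0000 + 0.3333·3.6000] = 1.0909; exercise value = 0.0000 ≤ continuation, so V_u = 1.0909
Node d (S = 27): continuation = 1/1.1·[0.6667·3.6000 + 0.3333·11.7000] = 5.7273; exercise value = 9.0000 > continuation, so V_d = 9.0000 (exercise)
Node 0 (S = 30): continuation = 1/1.1·[0.6667·1.0909 + 0.3333·9.0000] = 3.3884; exercise value = 6.0000 > continuation, so V_0 = 6.0000 (exercise)

$6.00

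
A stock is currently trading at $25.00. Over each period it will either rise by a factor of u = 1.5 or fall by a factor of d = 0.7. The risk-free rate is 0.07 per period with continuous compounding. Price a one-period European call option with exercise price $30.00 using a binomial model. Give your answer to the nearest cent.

Risk-neutral probability p = (e^0.07 − 0.7)/(1.5 − 0.7) = 0.3725/0.8000 = 0.4656
Terminal stock prices: S_u = 37.5, S_d = 17.5
Terminal payoffs (S − K): max(7.5, 0) = 7.5, max(-12.5, 0) = 0
Node 0 (S = 25): V_0 = e^(−0.07)·[0.4656·7.5000 + 0.5344·0.0000] = 3.2562

$3.26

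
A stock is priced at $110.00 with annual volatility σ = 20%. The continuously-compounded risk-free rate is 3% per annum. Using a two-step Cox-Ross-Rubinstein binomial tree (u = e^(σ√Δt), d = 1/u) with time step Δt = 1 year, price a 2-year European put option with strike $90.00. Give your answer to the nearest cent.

$3.44

CRR parameters: u = e^(σ√Δt) = e^(0.2·√1) = 1.2214, d = 1/u = 0.8187
Per-period rate: rΔt = 0.03·1 = 0.03, so R = e^0.03 = 1.0305
Risk-neutral probability p = (e^0.03 − 0.8187)/(1.2214 − 0.8187) = 0.2117/0.4027 = 0.5258
Terminal stock prices: S_uu = 164.1, S_ud = 110, S_dd = 73.74
Terminal payoffs (K − S): max(-74.1, 0) = 0, max(-20, 0) = 0, max(16.26, 0) = 16.26
Node u (S = 134.4): V_u = e^(−0.03)·[0.5258·0.0000 + 0.4742·0.0000] = 0.0000
Node d (S = 90.06): V_d = e^(−0.03)·[0.5258·0.0000 + 0.4742·16.2648] = 7.4849
Node 0 (S = 110): V_0 = e^(−0.03)·[0.5258·0.0000 + 0.4742·7.4849] = 3.4444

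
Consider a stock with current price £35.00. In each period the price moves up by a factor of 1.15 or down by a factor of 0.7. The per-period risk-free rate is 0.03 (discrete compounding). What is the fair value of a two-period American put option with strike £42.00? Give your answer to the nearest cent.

£7.08

Risk-neutral probability p = (1 + 0.03 − 0.7)/(1.15 − 0.7) = 0.3300/0.4500 = 0.7333
Terminal stock prices: S_uu = 46.29, S_ud = 28.17, S_dd = 17.15
Terminal payoffs (K − S): max(-4.287, 0) = 0, max(13.83, 0) = 13.83, max(24.85, 0) = 24.85
Node u (S = 40.25): continuation = 1/1.03·[0.7333·0.0000 + 0.2667·13.8250] = 3.5793; exercise value = 1.7500 ≤ continuation, so V_u = 3.5793
Node d (S = 24.5): continuation = 1/1.03·[0.7333·13.8250 + 0.2667·24.8500] = 16.2767; exercise value = 17.5000 > continuation, so V_d = 17.5000 (exercise)
Node 0 (S = 35): continuation = 1/1.03·[0.7333·3.5793 + 0.2667·17.5000] = 7.0791; exercise value = 7.0000 ≤ continuation, so V_0 = 7.0791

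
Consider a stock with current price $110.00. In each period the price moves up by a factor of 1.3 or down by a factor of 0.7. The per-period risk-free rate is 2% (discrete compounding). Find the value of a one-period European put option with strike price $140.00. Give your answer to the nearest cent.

Risk-neutral probability p = (1 + 0.02 − 0.7)/(1.3 − 0.7) = 0.3200/0.6000 = 0.5333
Terminal stock prices: S_u = 143, S_d = 77
Terminal payoffs (K − S): max(-3, 0) = 0, max(63, 0) = 63
Node 0 (S = 110): V_0 = 1/1.02·[0.5333·0.0000 + 0.4667·63.0000] = 28.8235

$28.82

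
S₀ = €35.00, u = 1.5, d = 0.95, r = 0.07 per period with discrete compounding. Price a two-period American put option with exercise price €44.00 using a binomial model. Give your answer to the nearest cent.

Risk-neutral probability p = (1 + 0.07 − 0.95)/(1.5 − 0.95) = 0.1200/0.5500 = 0.2182
Terminal stock prices: S_uu = 78.75, S_ud = 49.88, S_dd = 31.59
Terminal payoffs (K − S): max(-34.75, 0) = 0, max(-5.875, 0) = 0, max(12.41, 0) = 12.41
Node u (S = 52.5): continuation = 1/1.07·[0.2182·0.0000 + 0.7818·0.0000] = 0.0000; exercise value = 0.0000 ≤ continuation, so V_u = 0.0000
Node d (S = 33.25): continuation = 1/1.07·[0.2182·0.0000 + 0.7818·12.4125] = 9.0695; exercise value = 10.7500 > continuation, so V_d = 10.7500 (exercise)
Node 0 (S = 35): continuation = 1/1.07·[0.2182·0.0000 + 0.7818·10.7500] = 7.8547; exercise value = 9.0000 > continuation, so V_0 = 9.0000 (exercise)

€9.00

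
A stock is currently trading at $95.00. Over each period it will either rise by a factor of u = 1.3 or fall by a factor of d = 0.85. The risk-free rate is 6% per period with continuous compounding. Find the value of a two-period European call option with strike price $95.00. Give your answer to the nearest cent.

$17.29

Risk-neutral probability p = (e^0.06 − 0.85)/(1.3 − 0.85) = 0.2118/0.4500 = 0.4707
Terminal stock prices: S_uu = 160.6, S_ud = 105, S_dd = 68.64
Terminal payoffs (S − K): max(65.55, 0) = 65.55, max(9.975, 0) = 9.975, max(-26.36, 0) = 0
Node u (S = 123.5): V_u = e^(−0.06)·[0.4707·65.5500 + 0.5293·9.9750] = 34.0324
Node d (S = 80.75): V_d = e^(−0.06)·[0.4707·9.9750 + 0.5293·0.0000] = 4.4223
Node 0 (S = 95): V_0 = e^(−0.06)·[0.4707·34.0324 + 0.5293·4.4223] = 17.2919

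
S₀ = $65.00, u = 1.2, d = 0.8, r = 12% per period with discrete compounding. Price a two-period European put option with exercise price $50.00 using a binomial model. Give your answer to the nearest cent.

$0.27

Risk-neutral probability p = (1 + 0.12 − 0.8)/(1.2 − 0.8) = 0.3200/0.4000 = 0.8000
Terminal stock prices: S_uu = 93.6, S_ud = 62.4, S_dd = 41.6
Terminal payoffs (K − S): max(-43.6, 0) = 0, max(-12.4, 0) = 0, max(8.4, 0) = 8.4
Node u (S = 78): V_u = 1/1.12·[0.8000·0.0000 + 0.2000·0.0000] = 0.0000
Node d (S = 52): V_d = 1/1.12·[0.8000·0.0000 + 0.2000·8.4000] = 1.5000
Node 0 (S = 65): V_0 = 1/1.12·[0.8000·0.0000 + 0.2000·1.5000] = 0.2679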